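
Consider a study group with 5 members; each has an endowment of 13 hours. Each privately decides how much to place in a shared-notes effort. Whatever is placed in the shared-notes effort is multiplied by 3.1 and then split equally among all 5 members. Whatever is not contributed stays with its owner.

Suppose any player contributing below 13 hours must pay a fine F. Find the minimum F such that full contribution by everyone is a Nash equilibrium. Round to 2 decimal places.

Given the others contribute fully, the best deviation is to contribute 0 (any partial contribution still incurs the fine and gives up units whose private return 0.6200 is below 1).
Deviating from 13 to 0 saves 13 hours but forfeits the deviator's share of the drop in the shared-notes effort: 3.1/5 × 13 = 8.06.
So the deviation gain is 13 − 8.06 = 4.94, and the fine must be at least 4.94 hours to wipe it out.

4.94 hours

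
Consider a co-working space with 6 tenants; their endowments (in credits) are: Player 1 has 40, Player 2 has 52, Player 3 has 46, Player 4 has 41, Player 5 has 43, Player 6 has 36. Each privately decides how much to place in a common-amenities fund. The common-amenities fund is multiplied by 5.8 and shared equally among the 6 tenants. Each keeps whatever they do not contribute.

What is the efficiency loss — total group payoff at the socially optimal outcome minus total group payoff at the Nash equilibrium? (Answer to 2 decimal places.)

1238.40 credits

The private return per contributed unit is 5.8/6 = 0.9667 < 1 for every player regardless of endowment, so the Nash equilibrium is zero contribution and the group total is Σ E_j = 40 + 52 + 46 + 41 + 43 + 36 = 258.
Each contributed unit returns 5.800 to the group, so the social optimum is full contribution by everyone: group total = 5.800 × 258 = 1496.40.
Efficiency loss = (5.800 − 1) × 258 = 1238.40.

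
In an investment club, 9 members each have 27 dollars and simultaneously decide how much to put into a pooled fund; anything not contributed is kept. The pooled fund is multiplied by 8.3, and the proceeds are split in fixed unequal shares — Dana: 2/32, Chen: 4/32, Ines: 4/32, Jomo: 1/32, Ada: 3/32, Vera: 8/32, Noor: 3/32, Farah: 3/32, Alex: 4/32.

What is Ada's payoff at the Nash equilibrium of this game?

A player with share s gets back 8.3·s per unit contributed, so full contribution is dominant for anyone with s > 1/8.3 = 0.1205 and zero contribution is dominant for anyone below.
Chen, Ines, Vera and Alex clear that bar, contributing 27 each; the remaining 5 contribute 0. Total contributed: 108.
Ada keeps 27 and receives 8.3 × 108 × 3/32 = 84.04 from the pooled fund, for a payoff of 111.04.

111.04 dollars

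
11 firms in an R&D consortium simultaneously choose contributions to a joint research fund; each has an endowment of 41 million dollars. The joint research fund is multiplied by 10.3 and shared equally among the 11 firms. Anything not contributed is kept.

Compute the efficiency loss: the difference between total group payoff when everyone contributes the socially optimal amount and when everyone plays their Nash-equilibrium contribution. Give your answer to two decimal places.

Each contributed unit returns 10.3/11 = 0.9364 to its contributor — below 1 — so contributing 0 is dominant for every player. At the Nash equilibrium everyone keeps their 41, and the group total is 11 × 41 = 451.
Each contributed unit returns 10.300 to the group as a whole (0.9364 to each of 11 players), which exceeds 1, so the social optimum is full contribution: group total = 10.300 × 451 = 4645.30.
Efficiency loss = 4645.30 − 451 = 4194.30.

4194.30 million dollars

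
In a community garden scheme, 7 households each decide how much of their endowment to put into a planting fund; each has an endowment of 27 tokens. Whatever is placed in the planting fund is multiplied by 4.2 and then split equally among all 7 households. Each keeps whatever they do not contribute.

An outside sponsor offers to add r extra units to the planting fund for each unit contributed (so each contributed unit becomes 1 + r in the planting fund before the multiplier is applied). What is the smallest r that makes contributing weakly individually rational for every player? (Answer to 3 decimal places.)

With matching at rate r, one contributed unit becomes (1 + r) in the planting fund and returns 4.2 × (1 + r) / 7 to the contributor.
Setting this equal to 1: 1 + r = 7/4.2 = 1.6667.
So the minimum matching rate is r = 1.6667 − 1 = 0.667.

0.667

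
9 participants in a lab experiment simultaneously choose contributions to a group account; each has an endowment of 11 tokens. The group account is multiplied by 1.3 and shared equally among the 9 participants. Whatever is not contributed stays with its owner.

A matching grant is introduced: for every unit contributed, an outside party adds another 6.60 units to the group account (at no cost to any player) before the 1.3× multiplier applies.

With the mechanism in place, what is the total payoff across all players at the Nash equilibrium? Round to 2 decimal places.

978.12 tokens

With the mechanism, a contributed unit returns 1.3 × 7.60 / 9 = 1.0978 per unit of net cost to the contributor — now above 1 — so contributing fully is weakly dominant for every player.
So the Nash equilibrium is full contribution by all 9; the group earns 1.3 × 7.60 × 99 = 978.12.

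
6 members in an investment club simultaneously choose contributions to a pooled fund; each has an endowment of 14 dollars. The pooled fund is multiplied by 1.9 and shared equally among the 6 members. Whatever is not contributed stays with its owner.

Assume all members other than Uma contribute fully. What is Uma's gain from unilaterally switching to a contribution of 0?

Switching from a contribution of 14 to 0 lets Uma keep an extra 14 dollars, but lowers the pooled fund by 14, which costs Uma their own share of that drop: 1.9/6 × 14 = 4.43.
Net gain = 14 − 4.43 = 9.57. The private return per contributed unit (0.3167) is below 1, so free-riding is indeed the best response regardless of what the others do.

9.57 dollars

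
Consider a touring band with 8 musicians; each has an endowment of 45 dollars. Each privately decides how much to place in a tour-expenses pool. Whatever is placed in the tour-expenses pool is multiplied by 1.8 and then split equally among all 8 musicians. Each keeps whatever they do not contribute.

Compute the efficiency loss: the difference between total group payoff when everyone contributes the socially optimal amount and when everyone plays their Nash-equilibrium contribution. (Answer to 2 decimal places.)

Each contributed unit returns 1.8/8 = 0.2250 to its contributor — below 1 — so contributing 0 is dominant for every player. At the Nash equilibrium everyone keeps their 45, and the group total is 8 × 45 = 360.
Each contributed unit returns 1.800 to the group as a whole (0.2250 to each of 8 players), which exceeds 1, so the social optimum is full contribution: group total = 1.800 × 360 = 648.00.
Efficiency loss = 648.00 − 360 = 288.00.

288.00 dollars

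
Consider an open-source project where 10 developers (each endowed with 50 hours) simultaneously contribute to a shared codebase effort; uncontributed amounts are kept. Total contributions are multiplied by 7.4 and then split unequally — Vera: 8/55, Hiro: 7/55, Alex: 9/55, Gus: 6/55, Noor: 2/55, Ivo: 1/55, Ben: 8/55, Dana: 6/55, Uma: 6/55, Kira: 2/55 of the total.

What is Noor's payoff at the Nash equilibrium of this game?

For player j, contributing a unit is worthwhile iff 7.4 × (j's share) ≥ 1, i.e. iff j's share is at least 0.1351.
Vera, Alex and Ben clear that bar, contributing 50 each; the remaining 7 contribute 0. Total contributed: 150.
Noor keeps 50 and receives 7.4 × 150 × 2/55 = 40.36 from the shared codebase effort, for a payoff of 90.36.

90.36 hours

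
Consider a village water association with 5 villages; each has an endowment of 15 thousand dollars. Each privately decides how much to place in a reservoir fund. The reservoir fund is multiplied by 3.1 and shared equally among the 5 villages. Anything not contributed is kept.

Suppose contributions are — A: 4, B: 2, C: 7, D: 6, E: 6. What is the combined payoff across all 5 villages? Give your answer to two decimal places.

Total contributed: 4 + 2 + 7 + 6 + 6 = 25; total kept: 5 × 15 − 25 = 50.
The reservoir fund pays out 3.1 × 25 = 77.50 in aggregate.
Group total = 50 + 77.50 = 127.50.

127.50 thousand dollars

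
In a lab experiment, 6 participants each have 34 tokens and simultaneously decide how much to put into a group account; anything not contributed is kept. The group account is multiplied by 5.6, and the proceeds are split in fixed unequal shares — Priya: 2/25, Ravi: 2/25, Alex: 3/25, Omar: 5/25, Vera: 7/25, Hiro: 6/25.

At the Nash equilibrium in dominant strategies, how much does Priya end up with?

79.70 tokens

A player with share s gets back 5.6·s per unit contributed, so full contribution is dominant for anyone with s > 1/5.6 = 0.1786 and zero contribution is dominant for anyone below.
Omar, Vera and Hiro are above the threshold, contributing 34 each; the remaining 3 contribute 0. Total contributed: 102.
Priya keeps 34 and receives 5.6 × 102 × 2/25 = 45.70 from the group account, for a payoff of 79.70.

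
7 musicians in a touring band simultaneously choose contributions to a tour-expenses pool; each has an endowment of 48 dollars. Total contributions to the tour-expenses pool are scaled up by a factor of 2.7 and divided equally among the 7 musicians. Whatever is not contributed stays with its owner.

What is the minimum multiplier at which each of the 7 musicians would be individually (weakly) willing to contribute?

7

A contributed unit returns (multiplier)/7 to its contributor.
This reaches 1 exactly when the multiplier is 7.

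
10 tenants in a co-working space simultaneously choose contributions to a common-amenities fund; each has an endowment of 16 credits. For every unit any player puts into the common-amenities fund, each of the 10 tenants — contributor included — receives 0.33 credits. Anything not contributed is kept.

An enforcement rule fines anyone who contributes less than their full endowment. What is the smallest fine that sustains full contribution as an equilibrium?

Given the others contribute fully, the best deviation is to contribute 0 (any partial contribution still incurs the fine and gives up units whose private return 0.33 is below 1).
Deviating from 16 to 0 saves 16 credits but forfeits the deviator's share of the drop in the common-amenities fund: 0.33 × 16 = 5.28.
So the deviation gain is 16 − 5.28 = 10.72, and the fine must be at least 10.72 credits to wipe it out.

10.72 credits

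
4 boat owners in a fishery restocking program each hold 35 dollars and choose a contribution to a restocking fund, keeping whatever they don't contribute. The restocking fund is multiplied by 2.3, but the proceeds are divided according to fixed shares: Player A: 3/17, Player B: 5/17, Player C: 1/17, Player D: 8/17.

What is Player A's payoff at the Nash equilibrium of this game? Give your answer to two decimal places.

For player j, contributing a unit is worthwhile iff 2.3 × (j's share) ≥ 1, i.e. iff j's share is at least 0.4348.
Player D alone (share 8/17) is above the threshold, contributing 35; the remaining 3 contribute 0. Total contributed: 35.
Player A keeps 35 and receives 2.3 × 35 × 3/17 = 14.21 from the restocking fund, for a payoff of 49.21.

49.21 dollars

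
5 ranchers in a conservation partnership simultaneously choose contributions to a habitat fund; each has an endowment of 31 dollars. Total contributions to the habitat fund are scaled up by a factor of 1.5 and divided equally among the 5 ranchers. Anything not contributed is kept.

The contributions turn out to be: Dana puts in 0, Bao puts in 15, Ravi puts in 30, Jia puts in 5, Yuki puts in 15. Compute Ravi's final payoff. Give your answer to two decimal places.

20.50 dollars

Total contributed: 0 + 15 + 30 + 5 + 15 = 65.
Each receives 1.5 × 65 / 5 = 19.50 from the habitat fund.
Ravi keeps 31 − 30 = 1, so Ravi's payoff is 1 + 19.50 = 20.50.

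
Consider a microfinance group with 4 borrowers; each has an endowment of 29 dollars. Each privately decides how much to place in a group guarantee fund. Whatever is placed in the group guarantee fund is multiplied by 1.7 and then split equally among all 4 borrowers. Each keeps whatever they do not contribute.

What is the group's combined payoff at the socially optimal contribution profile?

197.20 dollars

Each contributed unit returns 1.700 to the group as a whole (0.4250 to each of 4 players), which exceeds 1, so the social optimum is full contribution: group total = 1.700 × 116 = 197.20.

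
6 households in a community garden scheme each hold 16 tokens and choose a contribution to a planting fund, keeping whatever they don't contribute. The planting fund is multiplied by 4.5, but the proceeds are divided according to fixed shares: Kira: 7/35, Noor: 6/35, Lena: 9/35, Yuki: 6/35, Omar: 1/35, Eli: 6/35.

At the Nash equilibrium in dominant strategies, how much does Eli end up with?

28.34 tokens

Each unit j contributes comes back to j as 4.5 × (j's share), so j prefers to contribute only if that share exceeds 1/4.5 = 0.2222; otherwise keeping the unit dominates.
Lena alone (share 9/35) is above the threshold, contributing 16; the remaining 5 contribute 0. Total contributed: 16.
Eli keeps 16 and receives 4.5 × 16 × 6/35 = 12.34 from the planting fund, for a payoff of 28.34.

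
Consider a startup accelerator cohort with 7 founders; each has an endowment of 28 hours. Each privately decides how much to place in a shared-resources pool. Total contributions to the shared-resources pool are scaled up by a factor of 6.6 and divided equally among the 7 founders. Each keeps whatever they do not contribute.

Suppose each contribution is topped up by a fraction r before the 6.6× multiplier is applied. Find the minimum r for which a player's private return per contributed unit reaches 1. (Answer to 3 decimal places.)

0.061

With matching at rate r, one contributed unit becomes (1 + r) in the shared-resources pool and returns 6.6 × (1 + r) / 7 to the contributor.
Setting this equal to 1: 1 + r = 7/6.6 = 1.0606.
So the minimum matching rate is r = 1.0606 − 1 = 0.061.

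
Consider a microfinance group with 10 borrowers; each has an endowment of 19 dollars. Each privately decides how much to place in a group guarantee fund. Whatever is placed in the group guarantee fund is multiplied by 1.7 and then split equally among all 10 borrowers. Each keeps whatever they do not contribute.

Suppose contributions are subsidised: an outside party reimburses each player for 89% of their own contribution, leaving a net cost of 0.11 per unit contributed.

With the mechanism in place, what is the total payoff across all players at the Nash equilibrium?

The effective private return per unit is now (1.7/10) / 0.11 = 1.5455 > 1, so every player's dominant strategy flips to full contribution.
So the Nash equilibrium is full contribution by all 10; the group earns 10 × (19 × 0.89 + 1.7 × 19) = 492.10.

492.10 dollars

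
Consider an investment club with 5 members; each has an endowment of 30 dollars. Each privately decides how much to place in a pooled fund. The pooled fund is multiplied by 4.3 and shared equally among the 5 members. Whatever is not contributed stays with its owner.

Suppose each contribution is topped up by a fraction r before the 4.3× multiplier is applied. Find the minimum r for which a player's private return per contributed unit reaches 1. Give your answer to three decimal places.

0.163

With matching at rate r, one contributed unit becomes (1 + r) in the pooled fund and returns 4.3 × (1 + r) / 5 to the contributor.
Setting this equal to 1: 1 + r = 5/4.3 = 1.1628.
So the minimum matching rate is r = 1.1628 − 1 = 0.163.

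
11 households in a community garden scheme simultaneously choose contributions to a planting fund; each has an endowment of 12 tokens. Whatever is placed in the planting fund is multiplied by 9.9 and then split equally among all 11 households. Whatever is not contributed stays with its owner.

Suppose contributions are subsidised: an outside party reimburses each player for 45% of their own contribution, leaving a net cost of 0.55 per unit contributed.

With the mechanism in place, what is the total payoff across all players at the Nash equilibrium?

The effective private return per unit is now (9.9/11) / 0.55 = 1.6364 > 1, so every player's dominant strategy flips to full contribution.
At the Nash equilibrium everyone contributes 12. Group total payoff = 11 × (12 × 0.45 + 9.9 × 12) = 1366.20.

1366.20 tokens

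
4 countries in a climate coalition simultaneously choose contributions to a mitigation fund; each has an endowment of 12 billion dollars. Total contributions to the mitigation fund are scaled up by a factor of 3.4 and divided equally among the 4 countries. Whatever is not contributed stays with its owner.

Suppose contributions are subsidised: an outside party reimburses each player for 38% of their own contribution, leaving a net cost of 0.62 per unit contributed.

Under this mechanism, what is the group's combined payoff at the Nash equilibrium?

181.44 billion dollars

The effective private return per unit is now (3.4/4) / 0.62 = 1.3710 > 1, so every player's dominant strategy flips to full contribution.
At the Nash equilibrium everyone contributes 12. Group total payoff = 4 × (12 × 0.38 + 3.4 × 12) = 181.44.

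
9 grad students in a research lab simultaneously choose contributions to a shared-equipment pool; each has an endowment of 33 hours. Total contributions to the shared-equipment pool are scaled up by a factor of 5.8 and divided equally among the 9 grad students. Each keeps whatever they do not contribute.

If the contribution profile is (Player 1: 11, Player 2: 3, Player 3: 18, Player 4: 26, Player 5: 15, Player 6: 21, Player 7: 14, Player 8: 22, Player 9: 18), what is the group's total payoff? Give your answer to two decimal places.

Total contributed: 11 + 3 + 18 + 26 + 15 + 21 + 14 + 22 + 18 = 148; total kept: 9 × 33 − 148 = 149.
The shared-equipment pool pays out 5.8 × 148 = 858.40 in aggregate.
Group total = 149 + 858.40 = 1007.40.

1007.40 hours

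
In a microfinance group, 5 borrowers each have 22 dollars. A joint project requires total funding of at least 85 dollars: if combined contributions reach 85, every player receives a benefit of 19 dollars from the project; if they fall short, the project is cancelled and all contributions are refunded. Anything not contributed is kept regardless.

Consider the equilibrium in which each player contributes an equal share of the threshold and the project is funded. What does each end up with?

Equal share of the threshold: 85/5 = 17.
At this profile no one gains by cutting their contribution: any cut drops the total below 85, the project is cancelled, contributions are refunded, and the deviator ends with 22, which is less than 22 − 17 + 19 = 24. Contributing more than 17 just wastes the excess. So contributing exactly 17 is a best response.
Each player's payoff: 22 − 17 + 19 = 24.

24 dollars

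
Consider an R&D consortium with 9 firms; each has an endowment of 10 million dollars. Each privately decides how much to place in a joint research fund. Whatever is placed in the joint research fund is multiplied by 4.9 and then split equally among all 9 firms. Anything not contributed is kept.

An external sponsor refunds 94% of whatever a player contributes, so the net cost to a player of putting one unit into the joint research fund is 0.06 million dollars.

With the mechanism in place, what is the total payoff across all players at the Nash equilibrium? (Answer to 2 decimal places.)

With the mechanism, a contributed unit returns (4.9/9) / 0.06 = 9.0741 per unit of net cost to the contributor — now above 1 — so contributing fully is weakly dominant for every player.
So the Nash equilibrium is full contribution by all 9; the group earns 9 × (10 × 0.94 + 4.9 × 10) = 525.60.

525.60 million dollars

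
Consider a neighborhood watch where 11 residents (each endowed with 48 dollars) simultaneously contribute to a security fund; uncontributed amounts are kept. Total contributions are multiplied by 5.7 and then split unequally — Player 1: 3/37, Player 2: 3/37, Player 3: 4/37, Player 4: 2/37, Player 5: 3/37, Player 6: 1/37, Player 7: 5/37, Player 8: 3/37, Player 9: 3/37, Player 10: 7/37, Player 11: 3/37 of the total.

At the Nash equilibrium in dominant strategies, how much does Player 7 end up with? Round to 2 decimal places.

For player j, contributing a unit is worthwhile iff 5.7 × (j's share) ≥ 1, i.e. iff j's share is at least 0.1754.
Player 10 alone (share 7/37) is above the threshold, contributing 48; the remaining 10 contribute 0. Total contributed: 48.
Player 7 keeps 48 and receives 5.7 × 48 × 5/37 = 36.97 from the security fund, for a payoff of 84.97.

84.97 dollars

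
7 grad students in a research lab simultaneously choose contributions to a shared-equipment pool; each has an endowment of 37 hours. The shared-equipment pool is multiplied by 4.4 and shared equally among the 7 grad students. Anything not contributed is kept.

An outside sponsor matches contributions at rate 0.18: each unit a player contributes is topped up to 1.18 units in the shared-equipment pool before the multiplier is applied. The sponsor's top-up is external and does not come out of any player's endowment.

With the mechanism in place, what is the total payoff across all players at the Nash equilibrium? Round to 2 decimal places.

259.00 hours

Even with the mechanism, each unit contributed returns only 4.4 × 1.18 / 7 = 0.7417 per unit of net cost, so contributing nothing is still dominant.
Everyone keeps their endowment and the group total is 7 × 37 = 259.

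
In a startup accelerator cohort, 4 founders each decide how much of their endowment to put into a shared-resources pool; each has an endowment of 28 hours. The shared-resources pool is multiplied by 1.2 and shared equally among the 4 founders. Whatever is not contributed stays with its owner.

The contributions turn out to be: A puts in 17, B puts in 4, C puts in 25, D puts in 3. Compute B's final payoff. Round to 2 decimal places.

Total contributed: 17 + 4 + 25 + 3 = 49.
Each receives 1.2 × 49 / 4 = 14.70 from the shared-resources pool.
B keeps 28 − 4 = 24, so B's payoff is 24 + 14.70 = 38.70.

38.70 hours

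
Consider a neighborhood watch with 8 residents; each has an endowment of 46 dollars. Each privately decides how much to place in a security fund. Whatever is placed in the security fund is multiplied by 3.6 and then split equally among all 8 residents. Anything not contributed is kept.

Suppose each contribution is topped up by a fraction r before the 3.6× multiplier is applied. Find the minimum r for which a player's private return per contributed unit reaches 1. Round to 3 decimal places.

1.222

With matching at rate r, one contributed unit becomes (1 + r) in the security fund and returns 3.6 × (1 + r) / 8 to the contributor.
Setting this equal to 1: 1 + r = 8/3.6 = 2.2222.
So the minimum matching rate is r = 2.2222 − 1 = 1.222.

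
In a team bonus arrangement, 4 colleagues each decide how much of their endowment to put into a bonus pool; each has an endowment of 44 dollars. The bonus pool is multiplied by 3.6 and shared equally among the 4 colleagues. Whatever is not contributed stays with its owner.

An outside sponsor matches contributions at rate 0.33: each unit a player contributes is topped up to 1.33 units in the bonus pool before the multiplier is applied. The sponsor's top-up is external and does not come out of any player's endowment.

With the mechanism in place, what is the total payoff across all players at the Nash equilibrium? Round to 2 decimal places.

With the mechanism, a contributed unit returns 3.6 × 1.33 / 4 = 1.1970 per unit of net cost to the contributor — now above 1 — so contributing fully is weakly dominant for every player.
So the Nash equilibrium is full contribution by all 4; the group earns 3.6 × 1.33 × 176 = 842.69.

842.69 dollars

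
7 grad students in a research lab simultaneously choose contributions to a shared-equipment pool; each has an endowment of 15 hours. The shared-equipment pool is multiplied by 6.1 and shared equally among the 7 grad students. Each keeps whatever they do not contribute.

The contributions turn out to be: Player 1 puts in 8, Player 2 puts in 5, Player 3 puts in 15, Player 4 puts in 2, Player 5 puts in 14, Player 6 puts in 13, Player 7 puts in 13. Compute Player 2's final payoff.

Total contributed: 8 + 5 + 15 + 2 + 14 + 13 + 13 = 70.
Each receives 6.1 × 70 / 7 = 61.00 from the shared-equipment pool.
Player 2 keeps 15 − 5 = 10, so Player 2's payoff is 10 + 61.00 = 71.00.

71.00 hours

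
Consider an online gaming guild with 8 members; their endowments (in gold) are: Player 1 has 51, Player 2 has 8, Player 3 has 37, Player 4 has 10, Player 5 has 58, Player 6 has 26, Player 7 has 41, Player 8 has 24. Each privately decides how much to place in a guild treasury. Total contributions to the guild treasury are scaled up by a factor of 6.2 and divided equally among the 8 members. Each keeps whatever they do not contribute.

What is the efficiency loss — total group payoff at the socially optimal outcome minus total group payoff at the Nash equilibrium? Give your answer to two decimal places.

The private return per contributed unit is 6.2/8 = 0.7750 < 1 for every player regardless of endowment, so the Nash equilibrium is zero contribution and the group total is Σ E_j = 51 + 8 + 37 + 10 + 58 + 26 + 41 + 24 = 255.
Each contributed unit returns 6.200 to the group, so the social optimum is full contribution by everyone: group total = 6.200 × 255 = 1581.00.
Efficiency loss = (6.200 − 1) × 255 = 1326.00.

1326.00 gold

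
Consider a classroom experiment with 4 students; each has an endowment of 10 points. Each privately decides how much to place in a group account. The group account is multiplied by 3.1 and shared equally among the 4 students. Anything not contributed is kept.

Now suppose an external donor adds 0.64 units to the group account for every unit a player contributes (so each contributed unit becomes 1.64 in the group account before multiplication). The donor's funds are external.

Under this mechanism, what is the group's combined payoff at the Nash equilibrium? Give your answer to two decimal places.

203.36 points

Under the mechanism each unit contributed yields 3.1 × 1.64 / 4 = 1.2710 back to its contributor per unit of net cost, which exceeds 1, making full contribution the dominant choice for everyone.
So the Nash equilibrium is full contribution by all 4; the group earns 3.1 × 1.64 × 40 = 203.36.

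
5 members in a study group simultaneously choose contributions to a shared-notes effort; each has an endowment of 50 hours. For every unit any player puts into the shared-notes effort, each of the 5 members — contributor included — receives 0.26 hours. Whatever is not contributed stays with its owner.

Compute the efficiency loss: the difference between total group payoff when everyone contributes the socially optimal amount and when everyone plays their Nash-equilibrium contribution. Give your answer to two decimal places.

The private return per contributed unit is 0.26 < 1, so contributing 0 is dominant for every player. At the Nash equilibrium everyone keeps their 50, and the group total is 5 × 50 = 250.
Each contributed unit returns 1.300 to the group as a whole (0.26 to each of 5 players), which exceeds 1, so the social optimum is full contribution: group total = 1.300 × 250 = 325.00.
Efficiency loss = 325.00 − 250 = 75.00.

75.00 hours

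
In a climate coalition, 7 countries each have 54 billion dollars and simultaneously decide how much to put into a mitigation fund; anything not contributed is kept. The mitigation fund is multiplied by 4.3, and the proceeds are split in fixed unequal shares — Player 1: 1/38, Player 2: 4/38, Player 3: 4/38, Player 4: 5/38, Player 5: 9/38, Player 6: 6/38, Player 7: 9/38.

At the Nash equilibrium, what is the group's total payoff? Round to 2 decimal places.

A player with share s gets back 4.3·s per unit contributed, so full contribution is dominant for anyone with s > 1/4.3 = 0.2326 and zero contribution is dominant for anyone below.
The shares above 0.2326 belong to Player 5 and Player 7, contributing 54 each; the remaining 5 contribute 0. Total contributed: 108.
The mitigation fund pays out 4.3 × 108 = 464.40 in total (split across the unequal shares, but the aggregate is all that matters for the group sum).
The 5 free-riders keep 54 each, adding 270. Group total = 270 + 464.40 = 734.40.

734.40 billion dollars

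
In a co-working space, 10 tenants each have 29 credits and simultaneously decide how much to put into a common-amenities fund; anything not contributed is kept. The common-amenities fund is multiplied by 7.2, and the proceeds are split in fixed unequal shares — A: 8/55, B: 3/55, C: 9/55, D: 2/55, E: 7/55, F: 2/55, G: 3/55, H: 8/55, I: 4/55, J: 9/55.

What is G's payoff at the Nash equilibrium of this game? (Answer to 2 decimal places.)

74.56 credits

A player with share s gets back 7.2·s per unit contributed, so full contribution is dominant for anyone with s > 1/7.2 = 0.1389 and zero contribution is dominant for anyone below.
A, C, H and J are above the threshold, contributing 29 each; the remaining 6 contribute 0. Total contributed: 116.
G keeps 29 and receives 7.2 × 116 × 3/55 = 45.56 from the common-amenities fund, for a payoff of 74.56.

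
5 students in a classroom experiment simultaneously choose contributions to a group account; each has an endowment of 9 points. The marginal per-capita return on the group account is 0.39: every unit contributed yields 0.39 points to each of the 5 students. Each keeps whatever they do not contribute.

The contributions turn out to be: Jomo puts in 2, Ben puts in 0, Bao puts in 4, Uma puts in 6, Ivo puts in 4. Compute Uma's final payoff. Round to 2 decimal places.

Total contributed: 2 + 0 + 4 + 6 + 4 = 16.
Each receives 0.39 × 16 = 6.24 from the group account.
Uma keeps 9 − 6 = 3, so Uma's payoff is 3 + 6.24 = 9.24.

9.24 points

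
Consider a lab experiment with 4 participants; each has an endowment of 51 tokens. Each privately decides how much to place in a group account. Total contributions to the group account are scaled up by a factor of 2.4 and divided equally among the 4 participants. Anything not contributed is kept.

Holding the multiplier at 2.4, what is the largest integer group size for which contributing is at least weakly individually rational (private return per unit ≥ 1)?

2

Private return per unit is 2.4/(group size), which is ≥ 1 whenever the group size is ≤ 2.4.
The largest such integer is 2.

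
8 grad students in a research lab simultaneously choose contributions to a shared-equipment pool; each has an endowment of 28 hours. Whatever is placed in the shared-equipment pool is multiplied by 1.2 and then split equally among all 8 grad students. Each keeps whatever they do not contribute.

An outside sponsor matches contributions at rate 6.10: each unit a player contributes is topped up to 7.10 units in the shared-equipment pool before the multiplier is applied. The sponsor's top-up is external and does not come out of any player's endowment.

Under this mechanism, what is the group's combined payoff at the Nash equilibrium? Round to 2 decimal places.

1908.48 hours

Under the mechanism each unit contributed yields 1.2 × 7.10 / 8 = 1.0650 back to its contributor per unit of net cost, which exceeds 1, making full contribution the dominant choice for everyone.
So the Nash equilibrium is full contribution by all 8; the group earns 1.2 × 7.10 × 224 = 1908.48.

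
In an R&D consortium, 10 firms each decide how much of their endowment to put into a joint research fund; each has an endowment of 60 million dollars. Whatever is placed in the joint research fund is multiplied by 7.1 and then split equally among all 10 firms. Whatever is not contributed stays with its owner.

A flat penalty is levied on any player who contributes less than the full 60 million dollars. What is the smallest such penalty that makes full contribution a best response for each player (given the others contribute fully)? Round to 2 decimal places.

Given the others contribute fully, the best deviation is to contribute 0 (any partial contribution still incurs the fine and gives up units whose private return 0.7100 is below 1).
Deviating from 60 to 0 saves 60 million dollars but forfeits the deviator's share of the drop in the joint research fund: 7.1/10 × 60 = 42.60.
So the deviation gain is 60 − 42.60 = 17.40, and the fine must be at least 17.40 million dollars to wipe it out.

17.40 million dollars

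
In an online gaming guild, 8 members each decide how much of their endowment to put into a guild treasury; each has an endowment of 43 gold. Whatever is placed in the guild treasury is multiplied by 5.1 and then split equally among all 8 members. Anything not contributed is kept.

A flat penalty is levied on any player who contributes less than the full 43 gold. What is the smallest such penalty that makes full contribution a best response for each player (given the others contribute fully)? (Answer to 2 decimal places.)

Given the others contribute fully, the best deviation is to contribute 0 (any partial contribution still incurs the fine and gives up units whose private return 0.6375 is below 1).
Deviating from 43 to 0 saves 43 gold but forfeits the deviator's share of the drop in the guild treasury: 5.1/8 × 43 = 27.41.
So the deviation gain is 43 − 27.41 = 15.59, and the fine must be at least 15.59 gold to wipe it out.

15.59 gold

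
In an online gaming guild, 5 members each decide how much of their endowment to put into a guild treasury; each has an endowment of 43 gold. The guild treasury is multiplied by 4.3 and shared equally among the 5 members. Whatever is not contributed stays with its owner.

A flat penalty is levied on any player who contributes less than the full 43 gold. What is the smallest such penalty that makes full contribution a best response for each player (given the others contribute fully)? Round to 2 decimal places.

6.02 gold

Given the others contribute fully, the best deviation is to contribute 0 (any partial contribution still incurs the fine and gives up units whose private return 0.8600 is below 1).
Deviating from 43 to 0 saves 43 gold but forfeits the deviator's share of the drop in the guild treasury: 4.3/5 × 43 = 36.98.
So the deviation gain is 43 − 36.98 = 6.02, and the fine must be at least 6.02 gold to wipe it out.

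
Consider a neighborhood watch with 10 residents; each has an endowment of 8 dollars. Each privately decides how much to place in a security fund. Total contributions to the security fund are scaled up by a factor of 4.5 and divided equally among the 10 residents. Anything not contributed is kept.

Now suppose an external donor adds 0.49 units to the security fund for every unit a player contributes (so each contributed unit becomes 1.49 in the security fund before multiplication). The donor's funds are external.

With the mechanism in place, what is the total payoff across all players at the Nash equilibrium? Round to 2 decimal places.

80.00 dollars

The effective private return is 4.5 × 1.49 / 10 = 0.6705, which is still under 1, so the mechanism doesn't change anyone's dominant strategy: zero contribution.
Everyone keeps their endowment and the group total is 10 × 8 = 80.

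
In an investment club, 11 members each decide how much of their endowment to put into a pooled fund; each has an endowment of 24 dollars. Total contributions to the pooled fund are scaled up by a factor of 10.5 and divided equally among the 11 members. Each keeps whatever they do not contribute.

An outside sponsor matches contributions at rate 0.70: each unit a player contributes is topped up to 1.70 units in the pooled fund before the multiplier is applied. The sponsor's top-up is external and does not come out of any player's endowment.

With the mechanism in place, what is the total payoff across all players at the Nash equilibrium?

Under the mechanism each unit contributed yields 10.5 × 1.70 / 11 = 1.6227 back to its contributor per unit of net cost, which exceeds 1, making full contribution the dominant choice for everyone.
At the Nash equilibrium everyone contributes 24. Group total payoff = 10.5 × 1.70 × 264 = 4712.40.

4712.40 dollars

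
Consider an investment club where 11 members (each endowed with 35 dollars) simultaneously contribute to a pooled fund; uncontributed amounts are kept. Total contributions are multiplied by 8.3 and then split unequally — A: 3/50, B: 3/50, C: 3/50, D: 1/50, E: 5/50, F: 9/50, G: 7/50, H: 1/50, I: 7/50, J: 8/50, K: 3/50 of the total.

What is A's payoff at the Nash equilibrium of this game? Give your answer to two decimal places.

104.72 dollars

Player j's private return per contributed unit is 8.3 × (j's share). Contributing is weakly dominant for j when that share is at least 1/8.3 = 0.1205, and contributing 0 is dominant otherwise.
F, G, I and J are above the threshold, contributing 35 each; the remaining 7 contribute 0. Total contributed: 140.
A keeps 35 and receives 8.3 × 140 × 3/50 = 69.72 from the pooled fund, for a payoff of 104.72.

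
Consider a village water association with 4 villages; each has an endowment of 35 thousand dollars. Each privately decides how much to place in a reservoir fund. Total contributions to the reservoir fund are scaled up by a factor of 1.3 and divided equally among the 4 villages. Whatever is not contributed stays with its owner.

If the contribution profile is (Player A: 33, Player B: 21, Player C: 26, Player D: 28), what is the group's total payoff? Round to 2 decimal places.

Total contributed: 33 + 21 + 26 + 28 = 108; total kept: 4 × 35 − 108 = 32.
The reservoir fund pays out 1.3 × 108 = 140.40 in aggregate.
Group total = 32 + 140.40 = 172.40.

172.40 thousand dollars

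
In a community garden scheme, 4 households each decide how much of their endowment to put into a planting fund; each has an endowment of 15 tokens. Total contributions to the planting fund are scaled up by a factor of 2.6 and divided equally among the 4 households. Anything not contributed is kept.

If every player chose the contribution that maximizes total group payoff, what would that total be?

Each contributed unit returns 2.600 to the group as a whole (0.6500 to each of 4 players), which exceeds 1, so the social optimum is full contribution: group total = 2.600 × 60 = 156.00.

156.00 tokens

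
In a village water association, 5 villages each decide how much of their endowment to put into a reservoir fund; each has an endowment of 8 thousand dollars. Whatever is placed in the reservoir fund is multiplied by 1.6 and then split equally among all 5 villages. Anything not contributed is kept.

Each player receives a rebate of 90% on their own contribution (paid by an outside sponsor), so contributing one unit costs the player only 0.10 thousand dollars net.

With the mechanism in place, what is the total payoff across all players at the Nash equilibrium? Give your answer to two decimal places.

Under the mechanism each unit contributed yields (1.6/5) / 0.10 = 3.2000 back to its contributor per unit of net cost, which exceeds 1, making full contribution the dominant choice for everyone.
So the Nash equilibrium is full contribution by all 5; the group earns 5 × (8 × 0.90 + 1.6 × 8) = 100.00.

100.00 thousand dollars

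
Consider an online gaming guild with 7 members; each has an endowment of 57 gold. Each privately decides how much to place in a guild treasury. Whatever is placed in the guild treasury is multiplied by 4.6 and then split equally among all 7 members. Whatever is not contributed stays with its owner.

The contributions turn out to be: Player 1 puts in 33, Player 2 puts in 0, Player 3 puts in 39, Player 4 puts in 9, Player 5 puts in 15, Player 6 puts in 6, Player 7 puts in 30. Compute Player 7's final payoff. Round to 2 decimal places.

113.74 gold

Total contributed: 33 + 0 + 39 + 9 + 15 + 6 + 30 = 132.
Each receives 4.6 × 132 / 7 = 86.74 from the guild treasury.
Player 7 keeps 57 − 30 = 27, so Player 7's payoff is 27 + 86.74 = 113.74.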